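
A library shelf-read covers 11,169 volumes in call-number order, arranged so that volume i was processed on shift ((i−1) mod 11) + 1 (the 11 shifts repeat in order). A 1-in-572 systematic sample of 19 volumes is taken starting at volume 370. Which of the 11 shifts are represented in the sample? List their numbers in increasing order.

7

Consecutive selections differ by k = 572, so their shift numbers differ by 572 mod 11 = 0.
gcd(572, 11) = 11, so the sample visits 11/11 = 1 distinct residues mod 11.
Start 370 is shift 7; the shifts hit are 7.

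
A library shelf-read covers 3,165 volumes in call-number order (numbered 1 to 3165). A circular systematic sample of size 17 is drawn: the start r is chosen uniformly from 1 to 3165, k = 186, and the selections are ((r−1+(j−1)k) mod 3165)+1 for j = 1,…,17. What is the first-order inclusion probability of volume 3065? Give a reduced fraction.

For each position j, as r ranges over 1…3165 the j-th selection hits every volume exactly once, so volume 3065 is selected for exactly 17 of the 3165 starts.
Inclusion probability = 17/3165.

17/3165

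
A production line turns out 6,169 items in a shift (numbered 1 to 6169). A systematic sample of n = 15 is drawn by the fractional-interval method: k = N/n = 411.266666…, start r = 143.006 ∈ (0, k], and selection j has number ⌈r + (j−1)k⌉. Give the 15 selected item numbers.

j=1: r + 0k = 143.006 → ⌈·⌉ = 144
j=2: r + 1k = 554.272666… → ⌈·⌉ = 555
j=3: r + 2k = 965.539333… → ⌈·⌉ = 966
j=4: r + 3k = 1376.806 → ⌈·⌉ = 1377
j=5: r + 4k = 1788.072666… → ⌈·⌉ = 1789
j=6: r + 5k = 2199.339333… → ⌈·⌉ = 2200
j=7: r + 6k = 2610.606 → ⌈·⌉ = 2611
j=8: r + 7k = 3021.872666… → ⌈·⌉ = 3022
j=9: r + 8k = 3433.139333… → ⌈·⌉ = 3434
j=10: r + 9k = 3844.406 → ⌈·⌉ = 3845
j=11: r + 10k = 4255.672666… → ⌈·⌉ = 4256
j=12: r + 11k = 4666.939333… → ⌈·⌉ = 4667
j=13: r + 12k = 5078.206 → ⌈·⌉ = 5079
j=14: r + 13k = 5489.472666… → ⌈·⌉ = 5490
j=15: r + 14k = 5900.739333… → ⌈·⌉ = 5901

144, 555, 966, 1377, 1789, 2200, 2611, 3022, 3434, 3845, 4256, 4667, 5079, 5490, 5901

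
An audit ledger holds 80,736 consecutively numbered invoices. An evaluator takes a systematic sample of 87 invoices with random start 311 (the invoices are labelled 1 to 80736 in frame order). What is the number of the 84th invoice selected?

k = 80736/87 = 928
84th selection = r + (84−1)·k = 311 + 83×928 = 311 + 77024 = 77335

77335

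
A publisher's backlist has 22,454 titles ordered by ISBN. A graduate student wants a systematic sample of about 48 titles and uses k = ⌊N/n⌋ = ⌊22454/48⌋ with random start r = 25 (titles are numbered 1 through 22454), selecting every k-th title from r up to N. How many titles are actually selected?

k = ⌊22454/48⌋ = 467
Achieved size = ⌊(22454 − 25)/467⌋ + 1 = ⌊22429/467⌋ + 1 = 48 + 1 = 49
(last selection: 25 + 48×467 = 22441 ≤ 22454; next would be 22908 > 22454)

49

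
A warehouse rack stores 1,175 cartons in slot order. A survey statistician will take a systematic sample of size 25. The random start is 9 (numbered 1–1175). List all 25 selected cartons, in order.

k = N/n = 1175/25 = 47
carton 1: 9
carton 2: 9 + 47 = 56
carton 3: 56 + 47 = 103
carton 4: 103 + 47 = 150
carton 5: 150 + 47 = 197
carton 6: 197 + 47 = 244
carton 7: 244 + 47 = 291
carton 8: 291 + 47 = 338
carton 9: 338 + 47 = 385
carton 10: 385 + 47 = 432
carton 11: 432 + 47 = 479
carton 12: 479 + 47 = 526
carton 13: 526 + 47 = 573
carton 14: 573 + 47 = 620
carton 15: 620 + 47 = 667
carton 16: 667 + 47 = 714
carton 17: 714 + 47 = 761
carton 18: 761 + 47 = 808
carton 19: 808 + 47 = 855
carton 20: 855 + 47 = 902
carton 21: 902 + 47 = 949
carton 22: 949 + 47 = 996
carton 23: 996 + 47 = 1043
carton 24: 1043 + 47 = 1090
carton 25: 1090 + 47 = 1137

9, 56, 103, 150, 197, 244, 291, 338, 385, 432, 479, 526, 573, 620, 667, 714, 761, 808, 855, 902, 949, 996, 1043, 1090, 1137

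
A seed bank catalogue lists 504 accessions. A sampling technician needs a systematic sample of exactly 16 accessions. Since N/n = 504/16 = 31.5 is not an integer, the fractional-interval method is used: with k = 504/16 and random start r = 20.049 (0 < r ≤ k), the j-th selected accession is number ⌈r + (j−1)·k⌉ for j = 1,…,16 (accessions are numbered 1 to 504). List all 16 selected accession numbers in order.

21, 52, 84, 115, 147, 178, 210, 241, 273, 304, 336, 367, 399, 430, 462, 493

j=1: r + 0k = 20.049 → ⌈·⌉ = 21
j=2: r + 1k = 51.549 → ⌈·⌉ = 52
j=3: r + 2k = 83.049 → ⌈·⌉ = 84
j=4: r + 3k = 114.549 → ⌈·⌉ = 115
j=5: r + 4k = 146.049 → ⌈·⌉ = 147
j=6: r + 5k = 177.549 → ⌈·⌉ = 178
j=7: r + 6k = 209.049 → ⌈·⌉ = 210
j=8: r + 7k = 240.549 → ⌈·⌉ = 241
j=9: r + 8k = 272.049 → ⌈·⌉ = 273
j=10: r + 9k = 303.549 → ⌈·⌉ = 304
j=11: r + 10k = 335.049 → ⌈·⌉ = 336
j=12: r + 11k = 366.549 → ⌈·⌉ = 367
j=13: r + 12k = 398.049 → ⌈·⌉ = 399
j=14: r + 13k = 429.549 → ⌈·⌉ = 430
j=15: r + 14k = 461.049 → ⌈·⌉ = 462
j=16: r + 15k = 492.549 → ⌈·⌉ = 493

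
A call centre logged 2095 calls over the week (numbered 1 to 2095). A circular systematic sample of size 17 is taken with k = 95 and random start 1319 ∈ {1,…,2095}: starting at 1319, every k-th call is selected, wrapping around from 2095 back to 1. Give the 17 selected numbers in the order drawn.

1319, 1414, 1509, 1604, 1699, 1794, 1889, 1984, 2079, 79, 174, 269, 364, 459, 554, 649, 744

Selection 1: 1319
Selection 2: 1319 + 95 = 1414
Selection 3: 1414 + 95 = 1509
Selection 4: 1509 + 95 = 1604
Selection 5: 1604 + 95 = 1699
Selection 6: 1699 + 95 = 1794
Selection 7: 1794 + 95 = 1889
Selection 8: 1889 + 95 = 1984
Selection 9: 1984 + 95 = 2079
Selection 10: 2079 + 95 = 2174 → 2174 − 2095 = 79
Selection 11: 79 + 95 = 174
Selection 12: 174 + 95 = 269
Selection 13: 269 + 95 = 364
Selection 14: 364 + 95 = 459
Selection 15: 459 + 95 = 554
Selection 16: 554 + 95 = 649
Selection 17: 649 + 95 = 744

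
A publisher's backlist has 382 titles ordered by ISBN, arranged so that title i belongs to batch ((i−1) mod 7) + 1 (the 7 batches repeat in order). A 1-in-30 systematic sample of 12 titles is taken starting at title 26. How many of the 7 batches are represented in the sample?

Consecutive selections differ by k = 30, so their batch numbers differ by 30 mod 7 = 2.
gcd(30, 7) = 1, so the sample visits 7/1 = 7 distinct residues mod 7.
Start 26 is batch 5; the batches hit are 1, 2, 3, 4, 5, 6, 7.

7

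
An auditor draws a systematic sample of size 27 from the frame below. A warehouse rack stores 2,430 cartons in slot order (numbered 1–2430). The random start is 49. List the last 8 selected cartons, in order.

k = N/n = 2430/27 = 90
20th selection = 49 + 19×90 = 1759
21st: 1759 + 90 = 1849
22nd: 1849 + 90 = 1939
23rd: 1939 + 90 = 2029
24th: 2029 + 90 = 2119
25th: 2119 + 90 = 2209
26th: 2209 + 90 = 2299
27th: 2299 + 90 = 2389

1759, 1849, 1939, 2029, 2119, 2209, 2299, 2389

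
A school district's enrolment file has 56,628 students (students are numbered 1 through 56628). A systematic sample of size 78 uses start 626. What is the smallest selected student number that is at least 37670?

38378

k = 56628/78 = 726
Steps past start: ⌈(37670 − 626)/726⌉ = ⌈37044/726⌉ = 52
Selected student: 626 + 52×726 = 38378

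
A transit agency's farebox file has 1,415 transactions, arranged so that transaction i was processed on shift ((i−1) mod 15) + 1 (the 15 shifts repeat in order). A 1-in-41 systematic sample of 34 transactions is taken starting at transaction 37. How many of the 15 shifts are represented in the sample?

Consecutive selections differ by k = 41, so their shift numbers differ by 41 mod 15 = 11.
gcd(41, 15) = 1, so the sample visits 15/1 = 15 distinct residues mod 15.
Start 37 is shift 7; the shifts hit are 1, 2, 3, 4, 5, 6, 7, 8, 9, 10, 11, 12, 13, 14, 15.

15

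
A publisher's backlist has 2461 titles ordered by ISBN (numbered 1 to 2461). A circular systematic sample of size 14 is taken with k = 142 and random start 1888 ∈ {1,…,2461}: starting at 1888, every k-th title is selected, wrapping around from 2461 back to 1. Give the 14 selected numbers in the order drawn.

Selection 1: 1888
Selection 2: 1888 + 142 = 2030
Selection 3: 2030 + 142 = 2172
Selection 4: 2172 + 142 = 2314
Selection 5: 2314 + 142 = 2456
Selection 6: 2456 + 142 = 2598 → 2598 − 2461 = 137
Selection 7: 137 + 142 = 279
Selection 8: 279 + 142 = 421
Selection 9: 421 + 142 = 563
Selection 10: 563 + 142 = 705
Selection 11: 705 + 142 = 847
Selection 12: 847 + 142 = 989
Selection 13: 989 + 142 = 1131
Selection 14: 1131 + 142 = 1273

1888, 2030, 2172, 2314, 2456, 137, 279, 421, 563, 705, 847, 989, 1131, 1273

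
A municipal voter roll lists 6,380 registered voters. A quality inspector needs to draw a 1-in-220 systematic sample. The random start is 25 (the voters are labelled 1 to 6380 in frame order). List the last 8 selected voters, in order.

22nd selection = 25 + 21×220 = 4645
23rd: 4645 + 220 = 4865
24th: 4865 + 220 = 5085
25th: 5085 + 220 = 5305
26th: 5305 + 220 = 5525
27th: 5525 + 220 = 5745
28th: 5745 + 220 = 5965
29th: 5965 + 220 = 6185

4645, 4865, 5085, 5305, 5525, 5745, 5965, 6185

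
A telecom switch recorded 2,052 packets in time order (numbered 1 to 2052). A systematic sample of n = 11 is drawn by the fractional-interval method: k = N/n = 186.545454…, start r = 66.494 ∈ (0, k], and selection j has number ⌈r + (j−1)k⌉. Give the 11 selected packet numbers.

67, 254, 440, 627, 813, 1000, 1186, 1373, 1559, 1746, 1932

j=1: r + 0k = 66.494 → ⌈·⌉ = 67
j=2: r + 1k = 253.039454… → ⌈·⌉ = 254
j=3: r + 2k = 439.584909… → ⌈·⌉ = 440
j=4: r + 3k = 626.130363… → ⌈·⌉ = 627
j=5: r + 4k = 812.675818… → ⌈·⌉ = 813
j=6: r + 5k = 999.221272… → ⌈·⌉ = 1000
j=7: r + 6k = 1185.766727… → ⌈·⌉ = 1186
j=8: r + 7k = 1372.312181… → ⌈·⌉ = 1373
j=9: r + 8k = 1558.857636… → ⌈·⌉ = 1559
j=10: r + 9k = 1745.403090… → ⌈·⌉ = 1746
j=11: r + 10k = 1931.948545… → ⌈·⌉ = 1932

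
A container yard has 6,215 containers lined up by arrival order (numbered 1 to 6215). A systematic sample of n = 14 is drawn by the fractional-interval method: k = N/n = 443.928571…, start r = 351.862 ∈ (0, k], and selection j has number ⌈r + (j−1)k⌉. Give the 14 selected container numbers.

352, 796, 1240, 1684, 2128, 2572, 3016, 3460, 3904, 4348, 4792, 5236, 5680, 6123

j=1: r + 0k = 351.862 → ⌈·⌉ = 352
j=2: r + 1k = 795.790571… → ⌈·⌉ = 796
j=3: r + 2k = 1239.719142… → ⌈·⌉ = 1240
j=4: r + 3k = 1683.647714… → ⌈·⌉ = 1684
j=5: r + 4k = 2127.576285… → ⌈·⌉ = 2128
j=6: r + 5k = 2571.504857… → ⌈·⌉ = 2572
j=7: r + 6k = 3015.433428… → ⌈·⌉ = 3016
j=8: r + 7k = 3459.362 → ⌈·⌉ = 3460
j=9: r + 8k = 3903.290571… → ⌈·⌉ = 3904
j=10: r + 9k = 4347.219142… → ⌈·⌉ = 4348
j=11: r + 10k = 4791.147714… → ⌈·⌉ = 4792
j=12: r + 11k = 5235.076285… → ⌈·⌉ = 5236
j=13: r + 12k = 5679.004857… → ⌈·⌉ = 5680
j=14: r + 13k = 6122.933428… → ⌈·⌉ = 6123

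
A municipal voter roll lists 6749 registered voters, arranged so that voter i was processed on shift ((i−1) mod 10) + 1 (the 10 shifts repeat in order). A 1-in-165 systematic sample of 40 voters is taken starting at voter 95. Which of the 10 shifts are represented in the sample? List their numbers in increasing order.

Consecutive selections differ by k = 165, so their shift numbers differ by 165 mod 10 = 5.
gcd(165, 10) = 5, so the sample visits 10/5 = 2 distinct residues mod 10.
Start 95 is shift 5; the shifts hit are 5, 10.

5, 10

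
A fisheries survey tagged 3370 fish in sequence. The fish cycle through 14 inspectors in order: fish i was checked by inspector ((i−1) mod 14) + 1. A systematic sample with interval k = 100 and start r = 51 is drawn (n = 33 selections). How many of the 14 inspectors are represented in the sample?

Consecutive selections differ by k = 100, so their inspector numbers differ by 100 mod 14 = 2.
gcd(100, 14) = 2, so the sample visits 14/2 = 7 distinct residues mod 14.
Start 51 is inspector 9; the inspectors hit are 1, 3, 5, 7, 9, 11, 13.

7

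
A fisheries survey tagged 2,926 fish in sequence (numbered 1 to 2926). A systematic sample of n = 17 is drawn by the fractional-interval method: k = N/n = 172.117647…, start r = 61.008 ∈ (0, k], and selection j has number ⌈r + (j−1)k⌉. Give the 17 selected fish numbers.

62, 234, 406, 578, 750, 922, 1094, 1266, 1438, 1611, 1783, 1955, 2127, 2299, 2471, 2643, 2815

j=1: r + 0k = 61.008 → ⌈·⌉ = 62
j=2: r + 1k = 233.125647… → ⌈·⌉ = 234
j=3: r + 2k = 405.243294… → ⌈·⌉ = 406
j=4: r + 3k = 577.360941… → ⌈·⌉ = 578
j=5: r + 4k = 749.478588… → ⌈·⌉ = 750
j=6: r + 5k = 921.596235… → ⌈·⌉ = 922
j=7: r + 6k = 1093.713882… → ⌈·⌉ = 1094
j=8: r + 7k = 1265.831529… → ⌈·⌉ = 1266
j=9: r + 8k = 1437.949176… → ⌈·⌉ = 1438
j=10: r + 9k = 1610.066823… → ⌈·⌉ = 1611
j=11: r + 10k = 1782.184470… → ⌈·⌉ = 1783
j=12: r + 11k = 1954.302117… → ⌈·⌉ = 1955
j=13: r + 12k = 2126.419764… → ⌈·⌉ = 2127
j=14: r + 13k = 2298.537411… → ⌈·⌉ = 2299
j=15: r + 14k = 2470.655058… → ⌈·⌉ = 2471
j=16: r + 15k = 2642.772705… → ⌈·⌉ = 2643
j=17: r + 16k = 2814.890352… → ⌈·⌉ = 2815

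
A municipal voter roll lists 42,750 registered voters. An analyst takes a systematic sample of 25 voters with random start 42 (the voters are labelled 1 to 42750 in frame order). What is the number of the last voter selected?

41082

k = 42750/25 = 1710
25th selection = r + (25−1)·k = 42 + 24×1710 = 42 + 41040 = 41082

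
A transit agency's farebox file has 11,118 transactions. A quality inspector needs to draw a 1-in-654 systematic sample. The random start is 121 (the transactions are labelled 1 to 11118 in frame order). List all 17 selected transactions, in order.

transaction 1: 121
transaction 2: 121 + 654 = 775
transaction 3: 775 + 654 = 1429
transaction 4: 1429 + 654 = 2083
transaction 5: 2083 + 654 = 2737
transaction 6: 2737 + 654 = 3391
transaction 7: 3391 + 654 = 4045
transaction 8: 4045 + 654 = 4699
transaction 9: 4699 + 654 = 5353
transaction 10: 5353 + 654 = 6007
transaction 11: 6007 + 654 = 6661
transaction 12: 6661 + 654 = 7315
transaction 13: 7315 + 654 = 7969
transaction 14: 7969 + 654 = 8623
transaction 15: 8623 + 654 = 9277
transaction 16: 9277 + 654 = 9931
transaction 17: 9931 + 654 = 10585

121, 775, 1429, 2083, 2737, 3391, 4045, 4699, 5353, 6007, 6661, 7315, 7969, 8623, 9277, 9931, 10585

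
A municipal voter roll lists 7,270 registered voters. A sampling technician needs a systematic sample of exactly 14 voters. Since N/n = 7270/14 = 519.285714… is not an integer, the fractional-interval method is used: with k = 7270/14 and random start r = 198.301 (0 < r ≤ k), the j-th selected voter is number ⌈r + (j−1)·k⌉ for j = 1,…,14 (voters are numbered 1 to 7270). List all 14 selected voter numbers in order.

199, 718, 1237, 1757, 2276, 2795, 3315, 3834, 4353, 4872, 5392, 5911, 6430, 6950

j=1: r + 0k = 198.301 → ⌈·⌉ = 199
j=2: r + 1k = 717.586714… → ⌈·⌉ = 718
j=3: r + 2k = 1236.872428… → ⌈·⌉ = 1237
j=4: r + 3k = 1756.158142… → ⌈·⌉ = 1757
j=5: r + 4k = 2275.443857… → ⌈·⌉ = 2276
j=6: r + 5k = 2794.729571… → ⌈·⌉ = 2795
j=7: r + 6k = 3314.015285… → ⌈·⌉ = 3315
j=8: r + 7k = 3833.301 → ⌈·⌉ = 3834
j=9: r + 8k = 4352.586714… → ⌈·⌉ = 4353
j=10: r + 9k = 4871.872428… → ⌈·⌉ = 4872
j=11: r + 10k = 5391.158142… → ⌈·⌉ = 5392
j=12: r + 11k = 5910.443857… → ⌈·⌉ = 5911
j=13: r + 12k = 6429.729571… → ⌈·⌉ = 6430
j=14: r + 13k = 6949.015285… → ⌈·⌉ = 6950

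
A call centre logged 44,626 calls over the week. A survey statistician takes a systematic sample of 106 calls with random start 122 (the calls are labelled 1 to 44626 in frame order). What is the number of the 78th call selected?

k = 44626/106 = 421
78th selection = r + (78−1)·k = 122 + 77×421 = 122 + 32417 = 32539

32539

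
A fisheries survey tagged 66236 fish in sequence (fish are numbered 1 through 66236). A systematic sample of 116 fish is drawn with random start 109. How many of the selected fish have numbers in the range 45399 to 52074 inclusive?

12

k = 66236/116 = 571
First selection ≥ 45399: 109 + ⌈(45399−109)/571⌉·571 = 109 + 80×571 = 45789
Last selection ≤ 52074: 109 + ⌊(52074−109)/571⌋·571 = 109 + 91×571 = 52070
Count = 91 − 80 + 1 = 12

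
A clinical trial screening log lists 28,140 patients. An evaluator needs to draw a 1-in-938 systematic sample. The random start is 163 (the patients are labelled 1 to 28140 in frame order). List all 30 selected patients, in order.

patient 1: 163
patient 2: 163 + 938 = 1101
patient 3: 1101 + 938 = 2039
patient 4: 2039 + 938 = 2977
patient 5: 2977 + 938 = 3915
patient 6: 3915 + 938 = 4853
patient 7: 4853 + 938 = 5791
patient 8: 5791 + 938 = 6729
patient 9: 6729 + 938 = 7667
patient 10: 7667 + 938 = 8605
patient 11: 8605 + 938 = 9543
patient 12: 9543 + 938 = 10481
patient 13: 10481 + 938 = 11419
patient 14: 11419 + 938 = 12357
patient 15: 12357 + 938 = 13295
patient 16: 13295 + 938 = 14233
patient 17: 14233 + 938 = 15171
patient 18: 15171 + 938 = 16109
patient 19: 16109 + 938 = 17047
patient 20: 17047 + 938 = 17985
patient 21: 17985 + 938 = 18923
patient 22: 18923 + 938 = 19861
patient 23: 19861 + 938 = 20799
patient 24: 20799 + 938 = 21737
patient 25: 21737 + 938 = 22675
patient 26: 22675 + 938 = 23613
patient 27: 23613 + 938 = 24551
patient 28: 24551 + 938 = 25489
patient 29: 25489 + 938 = 26427
patient 30: 26427 + 938 = 27365

163, 1101, 2039, 2977, 3915, 4853, 5791, 6729, 7667, 8605, 9543, 10481, 11419, 12357, 13295, 14233, 15171, 16109, 17047, 17985, 18923, 19861, 20799, 21737, 22675, 23613, 24551, 25489, 26427, 27365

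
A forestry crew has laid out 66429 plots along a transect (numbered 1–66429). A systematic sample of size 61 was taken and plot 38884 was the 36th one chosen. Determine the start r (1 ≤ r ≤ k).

769

k = 66429/61 = 1089
r = 38884 − (36−1)×1089 = 38884 − 38115 = 769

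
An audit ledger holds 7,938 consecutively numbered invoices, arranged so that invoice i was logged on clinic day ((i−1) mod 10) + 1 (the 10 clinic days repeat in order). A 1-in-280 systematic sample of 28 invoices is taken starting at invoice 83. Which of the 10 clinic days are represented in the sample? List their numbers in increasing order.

3

Consecutive selections differ by k = 280, so their clinic day numbers differ by 280 mod 10 = 0.
gcd(280, 10) = 10, so the sample visits 10/10 = 1 distinct residues mod 10.
Start 83 is clinic day 3; the clinic days hit are 3.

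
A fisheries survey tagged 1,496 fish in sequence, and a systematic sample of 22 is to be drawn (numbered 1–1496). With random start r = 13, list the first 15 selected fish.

13, 81, 149, 217, 285, 353, 421, 489, 557, 625, 693, 761, 829, 897, 965

k = N/n = 1496/22 = 68
fish 1: 13
fish 2: 13 + 68 = 81
fish 3: 81 + 68 = 149
fish 4: 149 + 68 = 217
fish 5: 217 + 68 = 285
fish 6: 285 + 68 = 353
fish 7: 353 + 68 = 421
fish 8: 421 + 68 = 489
fish 9: 489 + 68 = 557
fish 10: 557 + 68 = 625
fish 11: 625 + 68 = 693
fish 12: 693 + 68 = 761
fish 13: 761 + 68 = 829
fish 14: 829 + 68 = 897
fish 15: 897 + 68 = 965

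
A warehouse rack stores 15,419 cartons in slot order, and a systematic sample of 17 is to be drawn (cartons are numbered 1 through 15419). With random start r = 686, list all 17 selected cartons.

k = N/n = 15419/17 = 907
carton 1: 686
carton 2: 686 + 907 = 1593
carton 3: 1593 + 907 = 2500
carton 4: 2500 + 907 = 3407
carton 5: 3407 + 907 = 4314
carton 6: 4314 + 907 = 5221
carton 7: 5221 + 907 = 6128
carton 8: 6128 + 907 = 7035
carton 9: 7035 + 907 = 7942
carton 10: 7942 + 907 = 8849
carton 11: 8849 + 907 = 9756
carton 12: 9756 + 907 = 10663
carton 13: 10663 + 907 = 11570
carton 14: 11570 + 907 = 12477
carton 15: 12477 + 907 = 13384
carton 16: 13384 + 907 = 14291
carton 17: 14291 + 907 = 15198

686, 1593, 2500, 3407, 4314, 5221, 6128, 7035, 7942, 8849, 9756, 10663, 11570, 12477, 13384, 14291, 15198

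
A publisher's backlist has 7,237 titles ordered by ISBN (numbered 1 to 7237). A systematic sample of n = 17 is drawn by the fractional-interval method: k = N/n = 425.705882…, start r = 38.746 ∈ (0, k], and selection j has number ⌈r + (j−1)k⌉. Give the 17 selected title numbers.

39, 465, 891, 1316, 1742, 2168, 2593, 3019, 3445, 3871, 4296, 4722, 5148, 5573, 5999, 6425, 6851

j=1: r + 0k = 38.746 → ⌈·⌉ = 39
j=2: r + 1k = 464.451882… → ⌈·⌉ = 465
j=3: r + 2k = 890.157764… → ⌈·⌉ = 891
j=4: r + 3k = 1315.863647… → ⌈·⌉ = 1316
j=5: r + 4k = 1741.569529… → ⌈·⌉ = 1742
j=6: r + 5k = 2167.275411… → ⌈·⌉ = 2168
j=7: r + 6k = 2592.981294… → ⌈·⌉ = 2593
j=8: r + 7k = 3018.687176… → ⌈·⌉ = 3019
j=9: r + 8k = 3444.393058… → ⌈·⌉ = 3445
j=10: r + 9k = 3870.098941… → ⌈·⌉ = 3871
j=11: r + 10k = 4295.804823… → ⌈·⌉ = 4296
j=12: r + 11k = 4721.510705… → ⌈·⌉ = 4722
j=13: r + 12k = 5147.216588… → ⌈·⌉ = 5148
j=14: r + 13k = 5572.922470… → ⌈·⌉ = 5573
j=15: r + 14k = 5998.628352… → ⌈·⌉ = 5999
j=16: r + 15k = 6424.334235… → ⌈·⌉ = 6425
j=17: r + 16k = 6850.040117… → ⌈·⌉ = 6851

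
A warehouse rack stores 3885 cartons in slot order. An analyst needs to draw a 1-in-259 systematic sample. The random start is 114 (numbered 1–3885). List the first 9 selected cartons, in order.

114, 373, 632, 891, 1150, 1409, 1668, 1927, 2186

carton 1: 114
carton 2: 114 + 259 = 373
carton 3: 373 + 259 = 632
carton 4: 632 + 259 = 891
carton 5: 891 + 259 = 1150
carton 6: 1150 + 259 = 1409
carton 7: 1409 + 259 = 1668
carton 8: 1668 + 259 = 1927
carton 9: 1927 + 259 = 2186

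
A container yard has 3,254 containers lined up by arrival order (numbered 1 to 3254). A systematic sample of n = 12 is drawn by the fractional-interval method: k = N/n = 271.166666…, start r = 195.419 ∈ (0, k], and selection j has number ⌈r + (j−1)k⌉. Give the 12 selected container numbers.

j=1: r + 0k = 195.419 → ⌈·⌉ = 196
j=2: r + 1k = 466.585666… → ⌈·⌉ = 467
j=3: r + 2k = 737.752333… → ⌈·⌉ = 738
j=4: r + 3k = 1008.919 → ⌈·⌉ = 1009
j=5: r + 4k = 1280.085666… → ⌈·⌉ = 1281
j=6: r + 5k = 1551.252333… → ⌈·⌉ = 1552
j=7: r + 6k = 1822.419 → ⌈·⌉ = 1823
j=8: r + 7k = 2093.585666… → ⌈·⌉ = 2094
j=9: r + 8k = 2364.752333… → ⌈·⌉ = 2365
j=10: r + 9k = 2635.919 → ⌈·⌉ = 2636
j=11: r + 10k = 2907.085666… → ⌈·⌉ = 2908
j=12: r + 11k = 3178.252333… → ⌈·⌉ = 3179

196, 467, 738, 1009, 1281, 1552, 1823, 2094, 2365, 2636, 2908, 3179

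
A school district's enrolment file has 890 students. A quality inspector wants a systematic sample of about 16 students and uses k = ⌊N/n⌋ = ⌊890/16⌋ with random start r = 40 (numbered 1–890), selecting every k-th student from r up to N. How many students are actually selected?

16

k = ⌊890/16⌋ = 55
Achieved size = ⌊(890 − 40)/55⌋ + 1 = ⌊850/55⌋ + 1 = 15 + 1 = 16
(last selection: 40 + 15×55 = 865 ≤ 890; next would be 920 > 890)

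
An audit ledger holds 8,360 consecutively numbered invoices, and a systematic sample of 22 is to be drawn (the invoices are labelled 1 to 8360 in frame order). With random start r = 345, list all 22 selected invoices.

k = N/n = 8360/22 = 380
invoice 1: 345
invoice 2: 345 + 380 = 725
invoice 3: 725 + 380 = 1105
invoice 4: 1105 + 380 = 1485
invoice 5: 1485 + 380 = 1865
invoice 6: 1865 + 380 = 2245
invoice 7: 2245 + 380 = 2625
invoice 8: 2625 + 380 = 3005
invoice 9: 3005 + 380 = 3385
invoice 10: 3385 + 380 = 3765
invoice 11: 3765 + 380 = 4145
invoice 12: 4145 + 380 = 4525
invoice 13: 4525 + 380 = 4905
invoice 14: 4905 + 380 = 5285
invoice 15: 5285 + 380 = 5665
invoice 16: 5665 + 380 = 6045
invoice 17: 6045 + 380 = 6425
invoice 18: 6425 + 380 = 6805
invoice 19: 6805 + 380 = 7185
invoice 20: 7185 + 380 = 7565
invoice 21: 7565 + 380 = 7945
invoice 22: 7945 + 380 = 8325

345, 725, 1105, 1485, 1865, 2245, 2625, 3005, 3385, 3765, 4145, 4525, 4905, 5285, 5665, 6045, 6425, 6805, 7185, 7565, 7945, 8325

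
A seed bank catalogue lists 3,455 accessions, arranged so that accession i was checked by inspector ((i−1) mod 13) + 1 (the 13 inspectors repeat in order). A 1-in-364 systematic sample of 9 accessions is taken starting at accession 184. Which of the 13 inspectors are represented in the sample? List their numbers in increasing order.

2

Consecutive selections differ by k = 364, so their inspector numbers differ by 364 mod 13 = 0.
gcd(364, 13) = 13, so the sample visits 13/13 = 1 distinct residues mod 13.
Start 184 is inspector 2; the inspectors hit are 2.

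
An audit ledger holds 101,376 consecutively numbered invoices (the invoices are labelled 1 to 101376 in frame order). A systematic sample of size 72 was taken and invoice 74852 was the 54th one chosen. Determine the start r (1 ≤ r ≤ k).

k = 101376/72 = 1408
r = 74852 − (54−1)×1408 = 74852 − 74624 = 228

228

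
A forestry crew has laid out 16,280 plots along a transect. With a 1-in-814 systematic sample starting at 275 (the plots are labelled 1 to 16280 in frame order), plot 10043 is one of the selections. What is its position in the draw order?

k = 814
position = (10043 − 275)/814 + 1 = 9768/814 + 1 = 12 + 1 = 13

13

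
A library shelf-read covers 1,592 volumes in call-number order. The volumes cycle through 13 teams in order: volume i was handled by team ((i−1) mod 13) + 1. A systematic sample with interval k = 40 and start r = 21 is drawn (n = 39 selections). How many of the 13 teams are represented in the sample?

Consecutive selections differ by k = 40, so their team numbers differ by 40 mod 13 = 1.
gcd(40, 13) = 1, so the sample visits 13/1 = 13 distinct residues mod 13.
Start 21 is team 8; the teams hit are 1, 2, 3, 4, 5, 6, 7, 8, 9, 10, 11, 12, 13.

13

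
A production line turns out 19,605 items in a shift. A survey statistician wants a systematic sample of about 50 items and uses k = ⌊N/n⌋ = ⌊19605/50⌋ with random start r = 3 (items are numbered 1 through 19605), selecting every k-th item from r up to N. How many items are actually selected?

k = ⌊19605/50⌋ = 392
Achieved size = ⌊(19605 − 3)/392⌋ + 1 = ⌊19602/392⌋ + 1 = 50 + 1 = 51
(last selection: 3 + 50×392 = 19603 ≤ 19605; next would be 19995 > 19605)

51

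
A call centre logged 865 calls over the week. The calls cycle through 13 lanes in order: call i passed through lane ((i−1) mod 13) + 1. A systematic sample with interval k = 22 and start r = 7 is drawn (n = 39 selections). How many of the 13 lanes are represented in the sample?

Consecutive selections differ by k = 22, so their lane numbers differ by 22 mod 13 = 9.
gcd(22, 13) = 1, so the sample visits 13/1 = 13 distinct residues mod 13.
Start 7 is lane 7; the lanes hit are 1, 2, 3, 4, 5, 6, 7, 8, 9, 10, 11, 12, 13.

13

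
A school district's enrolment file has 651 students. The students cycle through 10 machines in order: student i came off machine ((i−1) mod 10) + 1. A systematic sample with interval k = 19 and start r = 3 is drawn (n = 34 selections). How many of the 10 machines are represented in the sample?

10

Consecutive selections differ by k = 19, so their machine numbers differ by 19 mod 10 = 9.
gcd(19, 10) = 1, so the sample visits 10/1 = 10 distinct residues mod 10.
Start 3 is machine 3; the machines hit are 1, 2, 3, 4, 5, 6, 7, 8, 9, 10.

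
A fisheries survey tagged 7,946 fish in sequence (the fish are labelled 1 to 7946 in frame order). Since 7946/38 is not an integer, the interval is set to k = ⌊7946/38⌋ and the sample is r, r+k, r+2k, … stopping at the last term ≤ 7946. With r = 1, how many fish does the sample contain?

k = ⌊7946/38⌋ = 209
Achieved size = ⌊(7946 − 1)/209⌋ + 1 = ⌊7945/209⌋ + 1 = 38 + 1 = 39
(last selection: 1 + 38×209 = 7943 ≤ 7946; next would be 8152 > 7946)

39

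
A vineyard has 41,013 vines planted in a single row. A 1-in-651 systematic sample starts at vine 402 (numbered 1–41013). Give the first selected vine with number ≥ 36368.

k = 651
Steps past start: ⌈(36368 − 402)/651⌉ = ⌈35966/651⌉ = 56
Selected vine: 402 + 56×651 = 36858

36858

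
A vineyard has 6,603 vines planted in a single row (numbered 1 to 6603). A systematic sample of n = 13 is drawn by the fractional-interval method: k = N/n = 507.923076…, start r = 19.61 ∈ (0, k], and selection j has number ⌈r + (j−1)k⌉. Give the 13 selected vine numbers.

j=1: r + 0k = 19.61 → ⌈·⌉ = 20
j=2: r + 1k = 527.533076… → ⌈·⌉ = 528
j=3: r + 2k = 1035.456153… → ⌈·⌉ = 1036
j=4: r + 3k = 1543.379230… → ⌈·⌉ = 1544
j=5: r + 4k = 2051.302307… → ⌈·⌉ = 2052
j=6: r + 5k = 2559.225384… → ⌈·⌉ = 2560
j=7: r + 6k = 3067.148461… → ⌈·⌉ = 3068
j=8: r + 7k = 3575.071538… → ⌈·⌉ = 3576
j=9: r + 8k = 4082.994615… → ⌈·⌉ = 4083
j=10: r + 9k = 4590.917692… → ⌈·⌉ = 4591
j=11: r + 10k = 5098.840769… → ⌈·⌉ = 5099
j=12: r + 11k = 5606.763846… → ⌈·⌉ = 5607
j=13: r + 12k = 6114.686923… → ⌈·⌉ = 6115

20, 528, 1036, 1544, 2052, 2560, 3068, 3576, 4083, 4591, 5099, 5607, 6115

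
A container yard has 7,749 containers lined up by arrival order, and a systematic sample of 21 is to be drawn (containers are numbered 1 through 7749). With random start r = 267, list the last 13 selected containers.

k = N/n = 7749/21 = 369
9th selection = 267 + 8×369 = 3219
10th: 3219 + 369 = 3588
11th: 3588 + 369 = 3957
12th: 3957 + 369 = 4326
13th: 4326 + 369 = 4695
14th: 4695 + 369 = 5064
15th: 5064 + 369 = 5433
16th: 5433 + 369 = 5802
17th: 5802 + 369 = 6171
18th: 6171 + 369 = 6540
19th: 6540 + 369 = 6909
20th: 6909 + 369 = 7278
21st: 7278 + 369 = 7647

3219, 3588, 3957, 4326, 4695, 5064, 5433, 5802, 6171, 6540, 6909, 7278, 7647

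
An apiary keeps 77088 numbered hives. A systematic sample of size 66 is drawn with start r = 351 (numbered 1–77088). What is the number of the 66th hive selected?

k = 77088/66 = 1168
66th selection = r + (66−1)·k = 351 + 65×1168 = 351 + 75920 = 76271

76271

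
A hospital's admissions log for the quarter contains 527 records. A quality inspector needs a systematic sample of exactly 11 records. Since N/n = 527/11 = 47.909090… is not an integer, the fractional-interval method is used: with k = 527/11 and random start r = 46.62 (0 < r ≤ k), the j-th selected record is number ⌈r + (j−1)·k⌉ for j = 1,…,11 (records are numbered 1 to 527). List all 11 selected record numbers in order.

47, 95, 143, 191, 239, 287, 335, 382, 430, 478, 526

j=1: r + 0k = 46.62 → ⌈·⌉ = 47
j=2: r + 1k = 94.529090… → ⌈·⌉ = 95
j=3: r + 2k = 142.438181… → ⌈·⌉ = 143
j=4: r + 3k = 190.347272… → ⌈·⌉ = 191
j=5: r + 4k = 238.256363… → ⌈·⌉ = 239
j=6: r + 5k = 286.165454… → ⌈·⌉ = 287
j=7: r + 6k = 334.074545… → ⌈·⌉ = 335
j=8: r + 7k = 381.983636… → ⌈·⌉ = 382
j=9: r + 8k = 429.892727… → ⌈·⌉ = 430
j=10: r + 9k = 477.801818… → ⌈·⌉ = 478
j=11: r + 10k = 525.710909… → ⌈·⌉ = 526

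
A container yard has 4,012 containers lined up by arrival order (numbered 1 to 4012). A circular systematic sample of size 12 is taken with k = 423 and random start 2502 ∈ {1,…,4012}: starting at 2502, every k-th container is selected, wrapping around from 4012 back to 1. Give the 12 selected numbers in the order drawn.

Selection 1: 2502
Selection 2: 2502 + 423 = 2925
Selection 3: 2925 + 423 = 3348
Selection 4: 3348 + 423 = 3771
Selection 5: 3771 + 423 = 4194 → 4194 − 4012 = 182
Selection 6: 182 + 423 = 605
Selection 7: 605 + 423 = 1028
Selection 8: 1028 + 423 = 1451
Selection 9: 1451 + 423 = 1874
Selection 10: 1874 + 423 = 2297
Selection 11: 2297 + 423 = 2720
Selection 12: 2720 + 423 = 3143

2502, 2925, 3348, 3771, 182, 605, 1028, 1451, 1874, 2297, 2720, 3143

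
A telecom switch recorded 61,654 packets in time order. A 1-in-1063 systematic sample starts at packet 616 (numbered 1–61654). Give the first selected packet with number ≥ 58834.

k = 1063
Steps past start: ⌈(58834 − 616)/1063⌉ = ⌈58218/1063⌉ = 55
Selected packet: 616 + 55×1063 = 59081

59081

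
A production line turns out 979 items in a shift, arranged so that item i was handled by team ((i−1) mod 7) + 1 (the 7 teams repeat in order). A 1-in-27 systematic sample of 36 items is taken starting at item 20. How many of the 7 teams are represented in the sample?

Consecutive selections differ by k = 27, so their team numbers differ by 27 mod 7 = 6.
gcd(27, 7) = 1, so the sample visits 7/1 = 7 distinct residues mod 7.
Start 20 is team 6; the teams hit are 1, 2, 3, 4, 5, 6, 7.

7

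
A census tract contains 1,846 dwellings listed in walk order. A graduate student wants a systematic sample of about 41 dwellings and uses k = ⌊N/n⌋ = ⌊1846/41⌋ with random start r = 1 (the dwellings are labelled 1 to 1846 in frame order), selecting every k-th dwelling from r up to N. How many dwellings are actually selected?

k = ⌊1846/41⌋ = 45
Achieved size = ⌊(1846 − 1)/45⌋ + 1 = ⌊1845/45⌋ + 1 = 41 + 1 = 42
(last selection: 1 + 41×45 = 1846 ≤ 1846; next would be 1891 > 1846)

42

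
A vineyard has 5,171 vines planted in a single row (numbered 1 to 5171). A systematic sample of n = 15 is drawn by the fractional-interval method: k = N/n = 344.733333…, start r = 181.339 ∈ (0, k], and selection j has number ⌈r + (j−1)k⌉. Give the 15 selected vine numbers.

j=1: r + 0k = 181.339 → ⌈·⌉ = 182
j=2: r + 1k = 526.072333… → ⌈·⌉ = 527
j=3: r + 2k = 870.805666… → ⌈·⌉ = 871
j=4: r + 3k = 1215.539 → ⌈·⌉ = 1216
j=5: r + 4k = 1560.272333… → ⌈·⌉ = 1561
j=6: r + 5k = 1905.005666… → ⌈·⌉ = 1906
j=7: r + 6k = 2249.739 → ⌈·⌉ = 2250
j=8: r + 7k = 2594.472333… → ⌈·⌉ = 2595
j=9: r + 8k = 2939.205666… → ⌈·⌉ = 2940
j=10: r + 9k = 3283.939 → ⌈·⌉ = 3284
j=11: r + 10k = 3628.672333… → ⌈·⌉ = 3629
j=12: r + 11k = 3973.405666… → ⌈·⌉ = 3974
j=13: r + 12k = 4318.139 → ⌈·⌉ = 4319
j=14: r + 13k = 4662.872333… → ⌈·⌉ = 4663
j=15: r + 14k = 5007.605666… → ⌈·⌉ = 5008

182, 527, 871, 1216, 1561, 1906, 2250, 2595, 2940, 3284, 3629, 3974, 4319, 4663, 5008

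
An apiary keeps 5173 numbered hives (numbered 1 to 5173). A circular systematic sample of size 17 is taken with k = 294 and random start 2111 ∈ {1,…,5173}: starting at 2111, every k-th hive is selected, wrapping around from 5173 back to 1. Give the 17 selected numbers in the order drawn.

Selection 1: 2111
Selection 2: 2111 + 294 = 2405
Selection 3: 2405 + 294 = 2699
Selection 4: 2699 + 294 = 2993
Selection 5: 2993 + 294 = 3287
Selection 6: 3287 + 294 = 3581
Selection 7: 3581 + 294 = 3875
Selection 8: 3875 + 294 = 4169
Selection 9: 4169 + 294 = 4463
Selection 10: 4463 + 294 = 4757
Selection 11: 4757 + 294 = 5051
Selection 12: 5051 + 294 = 5345 → 5345 − 5173 = 172
Selection 13: 172 + 294 = 466
Selection 14: 466 + 294 = 760
Selection 15: 760 + 294 = 1054
Selection 16: 1054 + 294 = 1348
Selection 17: 1348 + 294 = 1642

2111, 2405, 2699, 2993, 3287, 3581, 3875, 4169, 4463, 4757, 5051, 172, 466, 760, 1054, 1348, 1642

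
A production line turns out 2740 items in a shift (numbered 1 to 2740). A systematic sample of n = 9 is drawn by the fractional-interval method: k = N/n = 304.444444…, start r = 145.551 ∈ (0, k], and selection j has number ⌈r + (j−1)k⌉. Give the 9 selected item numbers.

146, 450, 755, 1059, 1364, 1668, 1973, 2277, 2582

j=1: r + 0k = 145.551 → ⌈·⌉ = 146
j=2: r + 1k = 449.995444… → ⌈·⌉ = 450
j=3: r + 2k = 754.439888… → ⌈·⌉ = 755
j=4: r + 3k = 1058.884333… → ⌈·⌉ = 1059
j=5: r + 4k = 1363.328777… → ⌈·⌉ = 1364
j=6: r + 5k = 1667.773222… → ⌈·⌉ = 1668
j=7: r + 6k = 1972.217666… → ⌈·⌉ = 1973
j=8: r + 7k = 2276.662111… → ⌈·⌉ = 2277
j=9: r + 8k = 2581.106555… → ⌈·⌉ = 2582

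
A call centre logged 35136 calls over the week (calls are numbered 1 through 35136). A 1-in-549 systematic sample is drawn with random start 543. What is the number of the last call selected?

k = 549
64th selection = r + (64−1)·k = 543 + 63×549 = 543 + 34587 = 35130

35130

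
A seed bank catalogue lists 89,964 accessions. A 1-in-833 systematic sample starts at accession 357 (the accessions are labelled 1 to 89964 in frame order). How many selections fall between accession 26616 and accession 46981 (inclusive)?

k = 833
First selection ≥ 26616: 357 + ⌈(26616−357)/833⌉·833 = 357 + 32×833 = 27013
Last selection ≤ 46981: 357 + ⌊(46981−357)/833⌋·833 = 357 + 55×833 = 46172
Count = 55 − 32 + 1 = 24

24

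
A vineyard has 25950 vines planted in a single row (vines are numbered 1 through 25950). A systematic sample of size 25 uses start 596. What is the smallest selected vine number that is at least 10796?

10976

k = 25950/25 = 1038
Steps past start: ⌈(10796 − 596)/1038⌉ = ⌈10200/1038⌉ = 10
Selected vine: 596 + 10×1038 = 10976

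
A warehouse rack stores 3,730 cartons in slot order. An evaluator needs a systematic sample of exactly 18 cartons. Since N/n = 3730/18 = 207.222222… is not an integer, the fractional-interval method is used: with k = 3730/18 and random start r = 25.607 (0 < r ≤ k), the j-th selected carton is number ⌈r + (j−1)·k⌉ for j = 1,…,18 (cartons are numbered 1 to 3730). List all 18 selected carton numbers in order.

26, 233, 441, 648, 855, 1062, 1269, 1477, 1684, 1891, 2098, 2306, 2513, 2720, 2927, 3134, 3342, 3549

j=1: r + 0k = 25.607 → ⌈·⌉ = 26
j=2: r + 1k = 232.829222… → ⌈·⌉ = 233
j=3: r + 2k = 440.051444… → ⌈·⌉ = 441
j=4: r + 3k = 647.273666… → ⌈·⌉ = 648
j=5: r + 4k = 854.495888… → ⌈·⌉ = 855
j=6: r + 5k = 1061.718111… → ⌈·⌉ = 1062
j=7: r + 6k = 1268.940333… → ⌈·⌉ = 1269
j=8: r + 7k = 1476.162555… → ⌈·⌉ = 1477
j=9: r + 8k = 1683.384777… → ⌈·⌉ = 1684
j=10: r + 9k = 1890.607 → ⌈·⌉ = 1891
j=11: r + 10k = 2097.829222… → ⌈·⌉ = 2098
j=12: r + 11k = 2305.051444… → ⌈·⌉ = 2306
j=13: r + 12k = 2512.273666… → ⌈·⌉ = 2513
j=14: r + 13k = 2719.495888… → ⌈·⌉ = 2720
j=15: r + 14k = 2926.718111… → ⌈·⌉ = 2927
j=16: r + 15k = 3133.940333… → ⌈·⌉ = 3134
j=17: r + 16k = 3341.162555… → ⌈·⌉ = 3342
j=18: r + 17k = 3548.384777… → ⌈·⌉ = 3549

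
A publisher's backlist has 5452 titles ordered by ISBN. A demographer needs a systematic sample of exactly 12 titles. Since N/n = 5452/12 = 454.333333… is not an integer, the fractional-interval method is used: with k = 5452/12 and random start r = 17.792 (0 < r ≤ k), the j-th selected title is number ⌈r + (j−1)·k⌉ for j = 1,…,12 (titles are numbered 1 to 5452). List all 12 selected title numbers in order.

18, 473, 927, 1381, 1836, 2290, 2744, 3199, 3653, 4107, 4562, 5016

j=1: r + 0k = 17.792 → ⌈·⌉ = 18
j=2: r + 1k = 472.125333… → ⌈·⌉ = 473
j=3: r + 2k = 926.458666… → ⌈·⌉ = 927
j=4: r + 3k = 1380.792 → ⌈·⌉ = 1381
j=5: r + 4k = 1835.125333… → ⌈·⌉ = 1836
j=6: r + 5k = 2289.458666… → ⌈·⌉ = 2290
j=7: r + 6k = 2743.792 → ⌈·⌉ = 2744
j=8: r + 7k = 3198.125333… → ⌈·⌉ = 3199
j=9: r + 8k = 3652.458666… → ⌈·⌉ = 3653
j=10: r + 9k = 4106.792 → ⌈·⌉ = 4107
j=11: r + 10k = 4561.125333… → ⌈·⌉ = 4562
j=12: r + 11k = 5015.458666… → ⌈·⌉ = 5016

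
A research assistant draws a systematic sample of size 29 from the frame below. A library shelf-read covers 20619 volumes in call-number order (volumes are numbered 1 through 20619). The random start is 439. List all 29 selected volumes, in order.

439, 1150, 1861, 2572, 3283, 3994, 4705, 5416, 6127, 6838, 7549, 8260, 8971, 9682, 10393, 11104, 11815, 12526, 13237, 13948, 14659, 15370, 16081, 16792, 17503, 18214, 18925, 19636, 20347

k = N/n = 20619/29 = 711
volume 1: 439
volume 2: 439 + 711 = 1150
volume 3: 1150 + 711 = 1861
volume 4: 1861 + 711 = 2572
volume 5: 2572 + 711 = 3283
volume 6: 3283 + 711 = 3994
volume 7: 3994 + 711 = 4705
volume 8: 4705 + 711 = 5416
volume 9: 5416 + 711 = 6127
volume 10: 6127 + 711 = 6838
volume 11: 6838 + 711 = 7549
volume 12: 7549 + 711 = 8260
volume 13: 8260 + 711 = 8971
volume 14: 8971 + 711 = 9682
volume 15: 9682 + 711 = 10393
volume 16: 10393 + 711 = 11104
volume 17: 11104 + 711 = 11815
volume 18: 11815 + 711 = 12526
volume 19: 12526 + 711 = 13237
volume 20: 13237 + 711 = 13948
volume 21: 13948 + 711 = 14659
volume 22: 14659 + 711 = 15370
volume 23: 15370 + 711 = 16081
volume 24: 16081 + 711 = 16792
volume 25: 16792 + 711 = 17503
volume 26: 17503 + 711 = 18214
volume 27: 18214 + 711 = 18925
volume 28: 18925 + 711 = 19636
volume 29: 19636 + 711 = 20347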